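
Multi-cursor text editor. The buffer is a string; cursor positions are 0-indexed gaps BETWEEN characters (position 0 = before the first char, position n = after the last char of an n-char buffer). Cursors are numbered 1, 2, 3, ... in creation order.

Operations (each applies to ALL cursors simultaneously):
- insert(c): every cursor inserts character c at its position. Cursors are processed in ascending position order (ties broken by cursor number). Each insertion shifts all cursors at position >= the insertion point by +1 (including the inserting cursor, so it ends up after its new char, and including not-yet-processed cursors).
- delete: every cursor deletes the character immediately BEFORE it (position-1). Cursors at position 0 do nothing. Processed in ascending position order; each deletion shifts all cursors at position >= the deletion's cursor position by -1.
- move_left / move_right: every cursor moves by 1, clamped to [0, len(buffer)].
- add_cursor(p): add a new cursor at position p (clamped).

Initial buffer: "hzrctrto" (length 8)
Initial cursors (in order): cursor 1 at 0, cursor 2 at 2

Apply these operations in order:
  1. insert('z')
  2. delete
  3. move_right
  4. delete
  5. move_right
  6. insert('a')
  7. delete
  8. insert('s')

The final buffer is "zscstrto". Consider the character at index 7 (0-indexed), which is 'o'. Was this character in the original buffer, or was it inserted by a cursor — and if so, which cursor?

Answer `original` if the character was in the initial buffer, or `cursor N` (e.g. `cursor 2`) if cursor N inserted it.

After op 1 (insert('z')): buffer="zhzzrctrto" (len 10), cursors c1@1 c2@4, authorship 1..2......
After op 2 (delete): buffer="hzrctrto" (len 8), cursors c1@0 c2@2, authorship ........
After op 3 (move_right): buffer="hzrctrto" (len 8), cursors c1@1 c2@3, authorship ........
After op 4 (delete): buffer="zctrto" (len 6), cursors c1@0 c2@1, authorship ......
After op 5 (move_right): buffer="zctrto" (len 6), cursors c1@1 c2@2, authorship ......
After op 6 (insert('a')): buffer="zacatrto" (len 8), cursors c1@2 c2@4, authorship .1.2....
After op 7 (delete): buffer="zctrto" (len 6), cursors c1@1 c2@2, authorship ......
After op 8 (insert('s')): buffer="zscstrto" (len 8), cursors c1@2 c2@4, authorship .1.2....
Authorship (.=original, N=cursor N): . 1 . 2 . . . .
Index 7: author = original

Answer: original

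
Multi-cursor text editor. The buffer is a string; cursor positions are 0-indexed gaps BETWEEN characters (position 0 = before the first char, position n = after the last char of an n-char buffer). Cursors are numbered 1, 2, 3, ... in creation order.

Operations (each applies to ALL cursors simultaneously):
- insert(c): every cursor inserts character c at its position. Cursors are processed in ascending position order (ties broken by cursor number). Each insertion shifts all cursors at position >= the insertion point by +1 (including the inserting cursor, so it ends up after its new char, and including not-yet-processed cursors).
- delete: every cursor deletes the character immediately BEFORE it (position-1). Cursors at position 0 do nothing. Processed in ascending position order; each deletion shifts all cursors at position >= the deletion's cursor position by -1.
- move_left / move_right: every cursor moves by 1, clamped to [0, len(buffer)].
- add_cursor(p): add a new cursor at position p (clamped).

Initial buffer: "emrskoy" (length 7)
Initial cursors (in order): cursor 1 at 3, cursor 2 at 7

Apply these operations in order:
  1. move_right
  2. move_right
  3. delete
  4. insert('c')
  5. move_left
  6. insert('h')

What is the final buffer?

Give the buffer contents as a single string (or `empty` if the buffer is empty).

Answer: emrshcohc

Derivation:
After op 1 (move_right): buffer="emrskoy" (len 7), cursors c1@4 c2@7, authorship .......
After op 2 (move_right): buffer="emrskoy" (len 7), cursors c1@5 c2@7, authorship .......
After op 3 (delete): buffer="emrso" (len 5), cursors c1@4 c2@5, authorship .....
After op 4 (insert('c')): buffer="emrscoc" (len 7), cursors c1@5 c2@7, authorship ....1.2
After op 5 (move_left): buffer="emrscoc" (len 7), cursors c1@4 c2@6, authorship ....1.2
After op 6 (insert('h')): buffer="emrshcohc" (len 9), cursors c1@5 c2@8, authorship ....11.22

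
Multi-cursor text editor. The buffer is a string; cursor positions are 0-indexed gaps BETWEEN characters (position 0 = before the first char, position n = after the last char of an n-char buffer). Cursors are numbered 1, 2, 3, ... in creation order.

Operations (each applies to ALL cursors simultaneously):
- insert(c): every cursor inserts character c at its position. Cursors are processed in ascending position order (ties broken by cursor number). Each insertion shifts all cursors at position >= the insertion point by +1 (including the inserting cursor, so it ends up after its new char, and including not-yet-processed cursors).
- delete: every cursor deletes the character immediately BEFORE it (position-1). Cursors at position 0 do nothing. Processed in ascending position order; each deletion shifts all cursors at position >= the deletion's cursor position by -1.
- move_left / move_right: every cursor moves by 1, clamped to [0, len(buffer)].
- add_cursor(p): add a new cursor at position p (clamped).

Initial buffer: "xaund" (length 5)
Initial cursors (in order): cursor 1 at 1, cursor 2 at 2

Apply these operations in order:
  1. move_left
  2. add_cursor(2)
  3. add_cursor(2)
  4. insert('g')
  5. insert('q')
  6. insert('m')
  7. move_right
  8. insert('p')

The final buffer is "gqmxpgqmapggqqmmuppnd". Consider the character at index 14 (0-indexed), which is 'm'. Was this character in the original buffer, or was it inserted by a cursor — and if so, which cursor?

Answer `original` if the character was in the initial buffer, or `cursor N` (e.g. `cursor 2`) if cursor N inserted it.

Answer: cursor 3

Derivation:
After op 1 (move_left): buffer="xaund" (len 5), cursors c1@0 c2@1, authorship .....
After op 2 (add_cursor(2)): buffer="xaund" (len 5), cursors c1@0 c2@1 c3@2, authorship .....
After op 3 (add_cursor(2)): buffer="xaund" (len 5), cursors c1@0 c2@1 c3@2 c4@2, authorship .....
After op 4 (insert('g')): buffer="gxgaggund" (len 9), cursors c1@1 c2@3 c3@6 c4@6, authorship 1.2.34...
After op 5 (insert('q')): buffer="gqxgqaggqqund" (len 13), cursors c1@2 c2@5 c3@10 c4@10, authorship 11.22.3434...
After op 6 (insert('m')): buffer="gqmxgqmaggqqmmund" (len 17), cursors c1@3 c2@7 c3@14 c4@14, authorship 111.222.343434...
After op 7 (move_right): buffer="gqmxgqmaggqqmmund" (len 17), cursors c1@4 c2@8 c3@15 c4@15, authorship 111.222.343434...
After op 8 (insert('p')): buffer="gqmxpgqmapggqqmmuppnd" (len 21), cursors c1@5 c2@10 c3@19 c4@19, authorship 111.1222.2343434.34..
Authorship (.=original, N=cursor N): 1 1 1 . 1 2 2 2 . 2 3 4 3 4 3 4 . 3 4 . .
Index 14: author = 3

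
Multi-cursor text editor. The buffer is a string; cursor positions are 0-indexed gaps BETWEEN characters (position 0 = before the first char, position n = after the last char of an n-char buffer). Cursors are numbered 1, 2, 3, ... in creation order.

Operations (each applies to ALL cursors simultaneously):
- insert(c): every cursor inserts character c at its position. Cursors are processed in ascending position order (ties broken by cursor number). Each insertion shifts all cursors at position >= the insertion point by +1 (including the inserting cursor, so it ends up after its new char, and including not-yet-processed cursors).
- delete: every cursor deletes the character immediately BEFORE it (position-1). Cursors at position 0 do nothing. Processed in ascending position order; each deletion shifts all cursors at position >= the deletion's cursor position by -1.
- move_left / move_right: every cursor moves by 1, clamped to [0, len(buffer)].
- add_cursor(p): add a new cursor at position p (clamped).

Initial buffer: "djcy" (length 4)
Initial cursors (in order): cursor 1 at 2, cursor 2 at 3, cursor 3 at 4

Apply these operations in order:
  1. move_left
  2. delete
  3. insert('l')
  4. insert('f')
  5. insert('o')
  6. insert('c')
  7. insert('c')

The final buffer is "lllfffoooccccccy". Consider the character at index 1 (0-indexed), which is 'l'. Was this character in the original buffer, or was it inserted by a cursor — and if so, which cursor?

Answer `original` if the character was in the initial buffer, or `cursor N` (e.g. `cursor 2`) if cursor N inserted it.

After op 1 (move_left): buffer="djcy" (len 4), cursors c1@1 c2@2 c3@3, authorship ....
After op 2 (delete): buffer="y" (len 1), cursors c1@0 c2@0 c3@0, authorship .
After op 3 (insert('l')): buffer="llly" (len 4), cursors c1@3 c2@3 c3@3, authorship 123.
After op 4 (insert('f')): buffer="lllfffy" (len 7), cursors c1@6 c2@6 c3@6, authorship 123123.
After op 5 (insert('o')): buffer="lllfffoooy" (len 10), cursors c1@9 c2@9 c3@9, authorship 123123123.
After op 6 (insert('c')): buffer="lllfffooocccy" (len 13), cursors c1@12 c2@12 c3@12, authorship 123123123123.
After op 7 (insert('c')): buffer="lllfffoooccccccy" (len 16), cursors c1@15 c2@15 c3@15, authorship 123123123123123.
Authorship (.=original, N=cursor N): 1 2 3 1 2 3 1 2 3 1 2 3 1 2 3 .
Index 1: author = 2

Answer: cursor 2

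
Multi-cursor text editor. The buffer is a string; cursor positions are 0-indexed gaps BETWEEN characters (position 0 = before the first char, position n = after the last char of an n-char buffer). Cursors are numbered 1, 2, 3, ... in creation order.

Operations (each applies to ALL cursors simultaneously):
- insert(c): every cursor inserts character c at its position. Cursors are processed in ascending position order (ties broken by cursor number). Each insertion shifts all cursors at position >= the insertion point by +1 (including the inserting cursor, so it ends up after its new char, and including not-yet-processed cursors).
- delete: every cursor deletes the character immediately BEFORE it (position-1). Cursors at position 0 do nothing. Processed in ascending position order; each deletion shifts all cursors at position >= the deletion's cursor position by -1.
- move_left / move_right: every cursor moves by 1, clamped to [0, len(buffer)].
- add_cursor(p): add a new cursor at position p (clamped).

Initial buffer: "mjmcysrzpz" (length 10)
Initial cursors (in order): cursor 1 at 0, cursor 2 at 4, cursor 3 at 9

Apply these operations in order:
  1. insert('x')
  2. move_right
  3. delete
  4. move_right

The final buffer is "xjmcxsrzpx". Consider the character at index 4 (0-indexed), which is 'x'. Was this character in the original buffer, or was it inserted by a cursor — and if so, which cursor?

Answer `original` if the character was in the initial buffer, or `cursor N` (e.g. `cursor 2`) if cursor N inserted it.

After op 1 (insert('x')): buffer="xmjmcxysrzpxz" (len 13), cursors c1@1 c2@6 c3@12, authorship 1....2.....3.
After op 2 (move_right): buffer="xmjmcxysrzpxz" (len 13), cursors c1@2 c2@7 c3@13, authorship 1....2.....3.
After op 3 (delete): buffer="xjmcxsrzpx" (len 10), cursors c1@1 c2@5 c3@10, authorship 1...2....3
After op 4 (move_right): buffer="xjmcxsrzpx" (len 10), cursors c1@2 c2@6 c3@10, authorship 1...2....3
Authorship (.=original, N=cursor N): 1 . . . 2 . . . . 3
Index 4: author = 2

Answer: cursor 2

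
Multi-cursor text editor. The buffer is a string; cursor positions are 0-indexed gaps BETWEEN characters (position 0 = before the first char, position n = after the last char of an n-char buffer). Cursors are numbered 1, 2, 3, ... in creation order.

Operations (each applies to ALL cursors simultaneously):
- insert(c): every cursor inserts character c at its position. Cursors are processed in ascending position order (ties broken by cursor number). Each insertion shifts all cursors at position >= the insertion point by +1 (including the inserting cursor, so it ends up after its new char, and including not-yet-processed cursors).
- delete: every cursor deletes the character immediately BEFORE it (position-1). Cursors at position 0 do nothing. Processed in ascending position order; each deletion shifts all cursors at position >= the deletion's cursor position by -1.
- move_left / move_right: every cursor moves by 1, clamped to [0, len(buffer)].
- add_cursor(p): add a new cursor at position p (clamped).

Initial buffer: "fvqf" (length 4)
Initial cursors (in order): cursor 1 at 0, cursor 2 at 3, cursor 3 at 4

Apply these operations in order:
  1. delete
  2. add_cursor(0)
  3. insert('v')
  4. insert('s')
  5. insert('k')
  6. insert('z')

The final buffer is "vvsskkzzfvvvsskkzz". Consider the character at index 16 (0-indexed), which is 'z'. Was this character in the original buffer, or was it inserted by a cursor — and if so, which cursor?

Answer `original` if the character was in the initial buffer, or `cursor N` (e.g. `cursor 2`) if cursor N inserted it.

After op 1 (delete): buffer="fv" (len 2), cursors c1@0 c2@2 c3@2, authorship ..
After op 2 (add_cursor(0)): buffer="fv" (len 2), cursors c1@0 c4@0 c2@2 c3@2, authorship ..
After op 3 (insert('v')): buffer="vvfvvv" (len 6), cursors c1@2 c4@2 c2@6 c3@6, authorship 14..23
After op 4 (insert('s')): buffer="vvssfvvvss" (len 10), cursors c1@4 c4@4 c2@10 c3@10, authorship 1414..2323
After op 5 (insert('k')): buffer="vvsskkfvvvsskk" (len 14), cursors c1@6 c4@6 c2@14 c3@14, authorship 141414..232323
After op 6 (insert('z')): buffer="vvsskkzzfvvvsskkzz" (len 18), cursors c1@8 c4@8 c2@18 c3@18, authorship 14141414..23232323
Authorship (.=original, N=cursor N): 1 4 1 4 1 4 1 4 . . 2 3 2 3 2 3 2 3
Index 16: author = 2

Answer: cursor 2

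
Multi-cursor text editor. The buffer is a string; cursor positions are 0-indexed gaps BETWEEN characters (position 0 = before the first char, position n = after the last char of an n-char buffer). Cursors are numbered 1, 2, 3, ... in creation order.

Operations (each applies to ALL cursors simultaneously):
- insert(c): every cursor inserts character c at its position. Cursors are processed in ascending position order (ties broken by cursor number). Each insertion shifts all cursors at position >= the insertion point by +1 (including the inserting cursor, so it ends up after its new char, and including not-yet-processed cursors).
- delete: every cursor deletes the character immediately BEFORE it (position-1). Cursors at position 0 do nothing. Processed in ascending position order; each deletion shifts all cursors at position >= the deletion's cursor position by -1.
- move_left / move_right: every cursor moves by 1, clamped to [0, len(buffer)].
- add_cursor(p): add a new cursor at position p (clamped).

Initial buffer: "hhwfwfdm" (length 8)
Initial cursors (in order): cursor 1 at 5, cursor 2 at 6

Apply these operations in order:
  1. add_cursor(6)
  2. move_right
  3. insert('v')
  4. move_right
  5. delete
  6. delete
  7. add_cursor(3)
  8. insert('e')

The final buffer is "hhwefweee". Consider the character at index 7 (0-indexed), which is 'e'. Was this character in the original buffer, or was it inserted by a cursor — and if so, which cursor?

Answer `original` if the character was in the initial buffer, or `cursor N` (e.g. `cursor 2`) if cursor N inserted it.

After op 1 (add_cursor(6)): buffer="hhwfwfdm" (len 8), cursors c1@5 c2@6 c3@6, authorship ........
After op 2 (move_right): buffer="hhwfwfdm" (len 8), cursors c1@6 c2@7 c3@7, authorship ........
After op 3 (insert('v')): buffer="hhwfwfvdvvm" (len 11), cursors c1@7 c2@10 c3@10, authorship ......1.23.
After op 4 (move_right): buffer="hhwfwfvdvvm" (len 11), cursors c1@8 c2@11 c3@11, authorship ......1.23.
After op 5 (delete): buffer="hhwfwfvv" (len 8), cursors c1@7 c2@8 c3@8, authorship ......12
After op 6 (delete): buffer="hhwfw" (len 5), cursors c1@5 c2@5 c3@5, authorship .....
After op 7 (add_cursor(3)): buffer="hhwfw" (len 5), cursors c4@3 c1@5 c2@5 c3@5, authorship .....
After op 8 (insert('e')): buffer="hhwefweee" (len 9), cursors c4@4 c1@9 c2@9 c3@9, authorship ...4..123
Authorship (.=original, N=cursor N): . . . 4 . . 1 2 3
Index 7: author = 2

Answer: cursor 2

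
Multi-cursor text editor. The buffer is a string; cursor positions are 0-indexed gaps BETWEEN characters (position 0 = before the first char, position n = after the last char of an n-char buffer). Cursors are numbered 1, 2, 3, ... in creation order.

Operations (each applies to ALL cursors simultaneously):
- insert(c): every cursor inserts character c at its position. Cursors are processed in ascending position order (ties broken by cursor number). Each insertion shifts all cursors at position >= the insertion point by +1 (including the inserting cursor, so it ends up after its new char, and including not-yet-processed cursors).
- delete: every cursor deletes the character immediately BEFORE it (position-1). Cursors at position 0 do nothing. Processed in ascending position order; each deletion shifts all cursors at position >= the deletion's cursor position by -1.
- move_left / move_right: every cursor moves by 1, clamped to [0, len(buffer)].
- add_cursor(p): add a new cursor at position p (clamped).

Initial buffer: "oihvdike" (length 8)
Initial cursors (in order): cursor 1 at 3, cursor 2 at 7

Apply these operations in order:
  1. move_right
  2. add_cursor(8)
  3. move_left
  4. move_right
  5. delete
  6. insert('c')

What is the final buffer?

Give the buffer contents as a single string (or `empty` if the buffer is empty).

Answer: oihcdicc

Derivation:
After op 1 (move_right): buffer="oihvdike" (len 8), cursors c1@4 c2@8, authorship ........
After op 2 (add_cursor(8)): buffer="oihvdike" (len 8), cursors c1@4 c2@8 c3@8, authorship ........
After op 3 (move_left): buffer="oihvdike" (len 8), cursors c1@3 c2@7 c3@7, authorship ........
After op 4 (move_right): buffer="oihvdike" (len 8), cursors c1@4 c2@8 c3@8, authorship ........
After op 5 (delete): buffer="oihdi" (len 5), cursors c1@3 c2@5 c3@5, authorship .....
After op 6 (insert('c')): buffer="oihcdicc" (len 8), cursors c1@4 c2@8 c3@8, authorship ...1..23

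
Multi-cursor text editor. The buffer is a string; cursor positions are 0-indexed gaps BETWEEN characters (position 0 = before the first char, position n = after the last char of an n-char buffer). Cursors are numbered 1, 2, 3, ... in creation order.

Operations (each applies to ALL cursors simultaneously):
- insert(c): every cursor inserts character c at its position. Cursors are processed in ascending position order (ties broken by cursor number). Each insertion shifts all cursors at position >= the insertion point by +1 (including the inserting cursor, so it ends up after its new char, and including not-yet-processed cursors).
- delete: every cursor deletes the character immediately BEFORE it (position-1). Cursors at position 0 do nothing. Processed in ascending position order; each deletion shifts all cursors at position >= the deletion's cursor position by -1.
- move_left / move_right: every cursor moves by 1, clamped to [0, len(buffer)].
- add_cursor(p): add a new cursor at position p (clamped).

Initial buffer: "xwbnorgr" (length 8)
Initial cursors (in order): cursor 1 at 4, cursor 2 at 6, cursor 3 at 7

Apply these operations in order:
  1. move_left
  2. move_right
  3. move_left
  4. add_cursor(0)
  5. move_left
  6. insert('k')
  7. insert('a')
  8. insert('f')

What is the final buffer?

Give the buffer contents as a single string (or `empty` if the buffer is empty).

Answer: kafxwkafbnkafokafrgr

Derivation:
After op 1 (move_left): buffer="xwbnorgr" (len 8), cursors c1@3 c2@5 c3@6, authorship ........
After op 2 (move_right): buffer="xwbnorgr" (len 8), cursors c1@4 c2@6 c3@7, authorship ........
After op 3 (move_left): buffer="xwbnorgr" (len 8), cursors c1@3 c2@5 c3@6, authorship ........
After op 4 (add_cursor(0)): buffer="xwbnorgr" (len 8), cursors c4@0 c1@3 c2@5 c3@6, authorship ........
After op 5 (move_left): buffer="xwbnorgr" (len 8), cursors c4@0 c1@2 c2@4 c3@5, authorship ........
After op 6 (insert('k')): buffer="kxwkbnkokrgr" (len 12), cursors c4@1 c1@4 c2@7 c3@9, authorship 4..1..2.3...
After op 7 (insert('a')): buffer="kaxwkabnkaokargr" (len 16), cursors c4@2 c1@6 c2@10 c3@13, authorship 44..11..22.33...
After op 8 (insert('f')): buffer="kafxwkafbnkafokafrgr" (len 20), cursors c4@3 c1@8 c2@13 c3@17, authorship 444..111..222.333...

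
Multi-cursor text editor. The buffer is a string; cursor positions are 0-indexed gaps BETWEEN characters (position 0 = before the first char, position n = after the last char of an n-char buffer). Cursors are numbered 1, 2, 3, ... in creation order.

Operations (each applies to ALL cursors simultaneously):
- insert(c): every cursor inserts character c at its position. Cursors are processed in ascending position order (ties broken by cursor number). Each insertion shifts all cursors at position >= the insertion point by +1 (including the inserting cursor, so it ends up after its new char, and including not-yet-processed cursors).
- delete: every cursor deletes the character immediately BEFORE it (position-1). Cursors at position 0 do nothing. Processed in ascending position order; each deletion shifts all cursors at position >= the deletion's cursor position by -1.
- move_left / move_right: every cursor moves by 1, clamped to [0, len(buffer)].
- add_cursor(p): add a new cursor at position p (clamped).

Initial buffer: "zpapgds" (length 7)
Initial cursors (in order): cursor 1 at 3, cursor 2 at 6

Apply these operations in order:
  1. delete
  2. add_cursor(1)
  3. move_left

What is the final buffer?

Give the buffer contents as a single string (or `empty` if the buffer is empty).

Answer: zppgs

Derivation:
After op 1 (delete): buffer="zppgs" (len 5), cursors c1@2 c2@4, authorship .....
After op 2 (add_cursor(1)): buffer="zppgs" (len 5), cursors c3@1 c1@2 c2@4, authorship .....
After op 3 (move_left): buffer="zppgs" (len 5), cursors c3@0 c1@1 c2@3, authorship .....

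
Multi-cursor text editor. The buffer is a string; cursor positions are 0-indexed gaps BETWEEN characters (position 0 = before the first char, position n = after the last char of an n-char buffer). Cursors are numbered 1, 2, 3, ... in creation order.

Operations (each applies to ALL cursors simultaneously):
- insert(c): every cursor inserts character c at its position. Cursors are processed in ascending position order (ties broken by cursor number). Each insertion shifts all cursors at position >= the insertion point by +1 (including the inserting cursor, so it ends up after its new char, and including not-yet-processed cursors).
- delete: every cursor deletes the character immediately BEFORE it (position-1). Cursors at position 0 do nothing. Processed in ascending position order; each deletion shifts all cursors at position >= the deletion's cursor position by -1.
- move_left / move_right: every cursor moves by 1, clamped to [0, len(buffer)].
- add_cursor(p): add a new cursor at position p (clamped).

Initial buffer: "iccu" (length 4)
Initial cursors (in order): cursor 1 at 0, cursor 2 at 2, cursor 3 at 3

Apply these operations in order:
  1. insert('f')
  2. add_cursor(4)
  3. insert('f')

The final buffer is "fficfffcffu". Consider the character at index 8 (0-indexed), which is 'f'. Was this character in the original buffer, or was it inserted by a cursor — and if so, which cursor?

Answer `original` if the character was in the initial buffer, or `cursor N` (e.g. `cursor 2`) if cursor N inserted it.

After op 1 (insert('f')): buffer="ficfcfu" (len 7), cursors c1@1 c2@4 c3@6, authorship 1..2.3.
After op 2 (add_cursor(4)): buffer="ficfcfu" (len 7), cursors c1@1 c2@4 c4@4 c3@6, authorship 1..2.3.
After op 3 (insert('f')): buffer="fficfffcffu" (len 11), cursors c1@2 c2@7 c4@7 c3@10, authorship 11..224.33.
Authorship (.=original, N=cursor N): 1 1 . . 2 2 4 . 3 3 .
Index 8: author = 3

Answer: cursor 3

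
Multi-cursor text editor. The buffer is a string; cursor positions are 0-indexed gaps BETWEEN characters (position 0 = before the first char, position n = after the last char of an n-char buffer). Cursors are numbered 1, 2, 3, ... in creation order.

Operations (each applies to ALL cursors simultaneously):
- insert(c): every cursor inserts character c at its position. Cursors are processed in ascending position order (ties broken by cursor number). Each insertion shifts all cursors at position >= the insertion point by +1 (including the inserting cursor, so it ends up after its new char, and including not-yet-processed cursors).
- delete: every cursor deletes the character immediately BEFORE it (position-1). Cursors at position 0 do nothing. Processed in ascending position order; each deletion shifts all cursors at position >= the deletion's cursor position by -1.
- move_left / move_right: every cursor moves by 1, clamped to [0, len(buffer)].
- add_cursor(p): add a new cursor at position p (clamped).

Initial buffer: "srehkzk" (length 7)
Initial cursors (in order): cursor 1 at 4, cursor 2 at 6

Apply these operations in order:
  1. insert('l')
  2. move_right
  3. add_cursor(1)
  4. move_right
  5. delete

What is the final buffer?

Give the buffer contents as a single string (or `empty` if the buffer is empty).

Answer: sehlkl

Derivation:
After op 1 (insert('l')): buffer="srehlkzlk" (len 9), cursors c1@5 c2@8, authorship ....1..2.
After op 2 (move_right): buffer="srehlkzlk" (len 9), cursors c1@6 c2@9, authorship ....1..2.
After op 3 (add_cursor(1)): buffer="srehlkzlk" (len 9), cursors c3@1 c1@6 c2@9, authorship ....1..2.
After op 4 (move_right): buffer="srehlkzlk" (len 9), cursors c3@2 c1@7 c2@9, authorship ....1..2.
After op 5 (delete): buffer="sehlkl" (len 6), cursors c3@1 c1@5 c2@6, authorship ...1.2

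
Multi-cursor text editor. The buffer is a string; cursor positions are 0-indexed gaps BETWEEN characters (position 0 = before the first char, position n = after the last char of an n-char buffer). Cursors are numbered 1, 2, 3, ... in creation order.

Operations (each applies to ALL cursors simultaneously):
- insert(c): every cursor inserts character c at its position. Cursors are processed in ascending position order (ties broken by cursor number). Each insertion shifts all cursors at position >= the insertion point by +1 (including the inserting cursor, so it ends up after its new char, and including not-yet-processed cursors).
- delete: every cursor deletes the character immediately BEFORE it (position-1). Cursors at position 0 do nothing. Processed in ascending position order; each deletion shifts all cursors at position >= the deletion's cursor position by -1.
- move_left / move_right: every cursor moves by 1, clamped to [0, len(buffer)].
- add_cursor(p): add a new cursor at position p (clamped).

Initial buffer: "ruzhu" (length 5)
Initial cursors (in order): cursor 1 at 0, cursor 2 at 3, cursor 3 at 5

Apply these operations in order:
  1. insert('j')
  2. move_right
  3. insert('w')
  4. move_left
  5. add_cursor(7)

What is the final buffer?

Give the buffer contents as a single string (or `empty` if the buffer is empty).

Answer: jrwuzjhwujw

Derivation:
After op 1 (insert('j')): buffer="jruzjhuj" (len 8), cursors c1@1 c2@5 c3@8, authorship 1...2..3
After op 2 (move_right): buffer="jruzjhuj" (len 8), cursors c1@2 c2@6 c3@8, authorship 1...2..3
After op 3 (insert('w')): buffer="jrwuzjhwujw" (len 11), cursors c1@3 c2@8 c3@11, authorship 1.1..2.2.33
After op 4 (move_left): buffer="jrwuzjhwujw" (len 11), cursors c1@2 c2@7 c3@10, authorship 1.1..2.2.33
After op 5 (add_cursor(7)): buffer="jrwuzjhwujw" (len 11), cursors c1@2 c2@7 c4@7 c3@10, authorship 1.1..2.2.33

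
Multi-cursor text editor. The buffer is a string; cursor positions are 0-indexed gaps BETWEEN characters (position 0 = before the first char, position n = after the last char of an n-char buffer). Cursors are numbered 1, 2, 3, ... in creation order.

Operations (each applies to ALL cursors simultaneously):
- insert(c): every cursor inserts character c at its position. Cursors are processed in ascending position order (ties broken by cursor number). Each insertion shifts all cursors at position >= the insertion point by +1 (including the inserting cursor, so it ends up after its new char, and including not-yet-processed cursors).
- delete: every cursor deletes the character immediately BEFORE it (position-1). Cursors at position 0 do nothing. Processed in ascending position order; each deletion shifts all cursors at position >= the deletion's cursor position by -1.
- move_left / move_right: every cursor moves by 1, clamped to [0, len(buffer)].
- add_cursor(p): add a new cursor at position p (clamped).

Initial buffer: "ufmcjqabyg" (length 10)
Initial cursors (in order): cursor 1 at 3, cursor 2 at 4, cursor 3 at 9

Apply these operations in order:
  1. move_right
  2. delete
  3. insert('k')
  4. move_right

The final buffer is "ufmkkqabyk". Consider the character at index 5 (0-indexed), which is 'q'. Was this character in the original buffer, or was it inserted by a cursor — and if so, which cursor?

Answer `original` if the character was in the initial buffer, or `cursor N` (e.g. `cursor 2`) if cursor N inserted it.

Answer: original

Derivation:
After op 1 (move_right): buffer="ufmcjqabyg" (len 10), cursors c1@4 c2@5 c3@10, authorship ..........
After op 2 (delete): buffer="ufmqaby" (len 7), cursors c1@3 c2@3 c3@7, authorship .......
After op 3 (insert('k')): buffer="ufmkkqabyk" (len 10), cursors c1@5 c2@5 c3@10, authorship ...12....3
After op 4 (move_right): buffer="ufmkkqabyk" (len 10), cursors c1@6 c2@6 c3@10, authorship ...12....3
Authorship (.=original, N=cursor N): . . . 1 2 . . . . 3
Index 5: author = original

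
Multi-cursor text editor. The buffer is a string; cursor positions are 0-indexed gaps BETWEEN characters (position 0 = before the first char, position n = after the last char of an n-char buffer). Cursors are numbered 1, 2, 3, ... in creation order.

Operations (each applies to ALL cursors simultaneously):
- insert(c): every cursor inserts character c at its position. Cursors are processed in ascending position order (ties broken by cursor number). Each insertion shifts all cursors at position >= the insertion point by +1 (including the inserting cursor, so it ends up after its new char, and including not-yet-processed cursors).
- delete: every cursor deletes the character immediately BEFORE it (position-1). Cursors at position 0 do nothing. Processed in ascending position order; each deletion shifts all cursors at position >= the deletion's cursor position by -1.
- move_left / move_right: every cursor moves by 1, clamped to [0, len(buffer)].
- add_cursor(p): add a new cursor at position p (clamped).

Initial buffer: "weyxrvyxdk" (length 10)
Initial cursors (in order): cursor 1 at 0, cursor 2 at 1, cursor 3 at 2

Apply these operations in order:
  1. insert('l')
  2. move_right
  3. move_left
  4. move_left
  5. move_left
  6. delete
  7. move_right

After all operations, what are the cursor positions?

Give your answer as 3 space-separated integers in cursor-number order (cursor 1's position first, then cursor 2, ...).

After op 1 (insert('l')): buffer="lwlelyxrvyxdk" (len 13), cursors c1@1 c2@3 c3@5, authorship 1.2.3........
After op 2 (move_right): buffer="lwlelyxrvyxdk" (len 13), cursors c1@2 c2@4 c3@6, authorship 1.2.3........
After op 3 (move_left): buffer="lwlelyxrvyxdk" (len 13), cursors c1@1 c2@3 c3@5, authorship 1.2.3........
After op 4 (move_left): buffer="lwlelyxrvyxdk" (len 13), cursors c1@0 c2@2 c3@4, authorship 1.2.3........
After op 5 (move_left): buffer="lwlelyxrvyxdk" (len 13), cursors c1@0 c2@1 c3@3, authorship 1.2.3........
After op 6 (delete): buffer="welyxrvyxdk" (len 11), cursors c1@0 c2@0 c3@1, authorship ..3........
After op 7 (move_right): buffer="welyxrvyxdk" (len 11), cursors c1@1 c2@1 c3@2, authorship ..3........

Answer: 1 1 2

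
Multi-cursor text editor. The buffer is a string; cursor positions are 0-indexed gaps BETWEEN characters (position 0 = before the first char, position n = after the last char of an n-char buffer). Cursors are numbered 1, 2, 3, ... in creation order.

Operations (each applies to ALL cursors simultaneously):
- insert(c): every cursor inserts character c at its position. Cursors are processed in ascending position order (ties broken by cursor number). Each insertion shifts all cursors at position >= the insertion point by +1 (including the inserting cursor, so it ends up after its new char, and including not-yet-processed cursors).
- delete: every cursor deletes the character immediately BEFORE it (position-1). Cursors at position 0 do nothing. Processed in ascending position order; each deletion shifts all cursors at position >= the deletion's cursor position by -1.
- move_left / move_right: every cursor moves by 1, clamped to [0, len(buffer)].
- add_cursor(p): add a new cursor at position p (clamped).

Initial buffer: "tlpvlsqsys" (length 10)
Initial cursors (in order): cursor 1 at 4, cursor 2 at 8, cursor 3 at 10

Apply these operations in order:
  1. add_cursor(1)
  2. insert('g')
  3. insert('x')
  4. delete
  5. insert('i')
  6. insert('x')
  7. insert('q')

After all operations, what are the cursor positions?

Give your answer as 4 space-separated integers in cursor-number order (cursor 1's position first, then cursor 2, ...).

After op 1 (add_cursor(1)): buffer="tlpvlsqsys" (len 10), cursors c4@1 c1@4 c2@8 c3@10, authorship ..........
After op 2 (insert('g')): buffer="tglpvglsqsgysg" (len 14), cursors c4@2 c1@6 c2@11 c3@14, authorship .4...1....2..3
After op 3 (insert('x')): buffer="tgxlpvgxlsqsgxysgx" (len 18), cursors c4@3 c1@8 c2@14 c3@18, authorship .44...11....22..33
After op 4 (delete): buffer="tglpvglsqsgysg" (len 14), cursors c4@2 c1@6 c2@11 c3@14, authorship .4...1....2..3
After op 5 (insert('i')): buffer="tgilpvgilsqsgiysgi" (len 18), cursors c4@3 c1@8 c2@14 c3@18, authorship .44...11....22..33
After op 6 (insert('x')): buffer="tgixlpvgixlsqsgixysgix" (len 22), cursors c4@4 c1@10 c2@17 c3@22, authorship .444...111....222..333
After op 7 (insert('q')): buffer="tgixqlpvgixqlsqsgixqysgixq" (len 26), cursors c4@5 c1@12 c2@20 c3@26, authorship .4444...1111....2222..3333

Answer: 12 20 26 5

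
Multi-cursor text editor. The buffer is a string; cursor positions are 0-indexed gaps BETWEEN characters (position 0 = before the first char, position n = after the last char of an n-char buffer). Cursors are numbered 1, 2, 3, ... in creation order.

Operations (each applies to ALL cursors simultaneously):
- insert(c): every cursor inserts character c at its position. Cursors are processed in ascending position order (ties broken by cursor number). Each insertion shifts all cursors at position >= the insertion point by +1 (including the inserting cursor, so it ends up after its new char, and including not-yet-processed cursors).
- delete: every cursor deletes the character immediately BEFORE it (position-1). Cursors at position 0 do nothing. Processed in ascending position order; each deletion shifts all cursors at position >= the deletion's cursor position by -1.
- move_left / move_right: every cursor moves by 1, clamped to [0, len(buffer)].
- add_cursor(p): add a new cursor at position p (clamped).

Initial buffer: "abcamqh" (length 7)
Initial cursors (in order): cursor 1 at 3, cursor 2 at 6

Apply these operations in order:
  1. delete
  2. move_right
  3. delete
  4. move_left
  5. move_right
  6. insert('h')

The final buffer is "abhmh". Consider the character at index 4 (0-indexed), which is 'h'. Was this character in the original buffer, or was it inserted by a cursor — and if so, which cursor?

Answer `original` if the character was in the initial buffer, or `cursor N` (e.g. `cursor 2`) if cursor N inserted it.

After op 1 (delete): buffer="abamh" (len 5), cursors c1@2 c2@4, authorship .....
After op 2 (move_right): buffer="abamh" (len 5), cursors c1@3 c2@5, authorship .....
After op 3 (delete): buffer="abm" (len 3), cursors c1@2 c2@3, authorship ...
After op 4 (move_left): buffer="abm" (len 3), cursors c1@1 c2@2, authorship ...
After op 5 (move_right): buffer="abm" (len 3), cursors c1@2 c2@3, authorship ...
After op 6 (insert('h')): buffer="abhmh" (len 5), cursors c1@3 c2@5, authorship ..1.2
Authorship (.=original, N=cursor N): . . 1 . 2
Index 4: author = 2

Answer: cursor 2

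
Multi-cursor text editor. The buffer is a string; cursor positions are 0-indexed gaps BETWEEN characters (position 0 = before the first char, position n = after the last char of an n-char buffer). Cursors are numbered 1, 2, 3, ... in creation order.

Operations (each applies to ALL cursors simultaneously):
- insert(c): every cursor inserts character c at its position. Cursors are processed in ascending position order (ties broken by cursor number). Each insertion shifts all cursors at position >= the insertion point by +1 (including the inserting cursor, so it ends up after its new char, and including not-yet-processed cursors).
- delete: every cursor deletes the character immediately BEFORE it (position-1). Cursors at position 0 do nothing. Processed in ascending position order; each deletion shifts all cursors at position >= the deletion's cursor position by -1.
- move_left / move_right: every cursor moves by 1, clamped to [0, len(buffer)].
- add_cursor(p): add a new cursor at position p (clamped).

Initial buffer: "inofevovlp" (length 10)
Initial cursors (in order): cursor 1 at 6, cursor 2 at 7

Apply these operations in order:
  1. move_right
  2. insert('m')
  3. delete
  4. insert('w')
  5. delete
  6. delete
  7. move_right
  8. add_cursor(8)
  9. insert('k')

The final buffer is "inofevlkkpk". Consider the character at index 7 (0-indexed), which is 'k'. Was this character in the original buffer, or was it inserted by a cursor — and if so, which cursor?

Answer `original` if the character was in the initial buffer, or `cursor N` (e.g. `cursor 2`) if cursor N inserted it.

After op 1 (move_right): buffer="inofevovlp" (len 10), cursors c1@7 c2@8, authorship ..........
After op 2 (insert('m')): buffer="inofevomvmlp" (len 12), cursors c1@8 c2@10, authorship .......1.2..
After op 3 (delete): buffer="inofevovlp" (len 10), cursors c1@7 c2@8, authorship ..........
After op 4 (insert('w')): buffer="inofevowvwlp" (len 12), cursors c1@8 c2@10, authorship .......1.2..
After op 5 (delete): buffer="inofevovlp" (len 10), cursors c1@7 c2@8, authorship ..........
After op 6 (delete): buffer="inofevlp" (len 8), cursors c1@6 c2@6, authorship ........
After op 7 (move_right): buffer="inofevlp" (len 8), cursors c1@7 c2@7, authorship ........
After op 8 (add_cursor(8)): buffer="inofevlp" (len 8), cursors c1@7 c2@7 c3@8, authorship ........
After op 9 (insert('k')): buffer="inofevlkkpk" (len 11), cursors c1@9 c2@9 c3@11, authorship .......12.3
Authorship (.=original, N=cursor N): . . . . . . . 1 2 . 3
Index 7: author = 1

Answer: cursor 1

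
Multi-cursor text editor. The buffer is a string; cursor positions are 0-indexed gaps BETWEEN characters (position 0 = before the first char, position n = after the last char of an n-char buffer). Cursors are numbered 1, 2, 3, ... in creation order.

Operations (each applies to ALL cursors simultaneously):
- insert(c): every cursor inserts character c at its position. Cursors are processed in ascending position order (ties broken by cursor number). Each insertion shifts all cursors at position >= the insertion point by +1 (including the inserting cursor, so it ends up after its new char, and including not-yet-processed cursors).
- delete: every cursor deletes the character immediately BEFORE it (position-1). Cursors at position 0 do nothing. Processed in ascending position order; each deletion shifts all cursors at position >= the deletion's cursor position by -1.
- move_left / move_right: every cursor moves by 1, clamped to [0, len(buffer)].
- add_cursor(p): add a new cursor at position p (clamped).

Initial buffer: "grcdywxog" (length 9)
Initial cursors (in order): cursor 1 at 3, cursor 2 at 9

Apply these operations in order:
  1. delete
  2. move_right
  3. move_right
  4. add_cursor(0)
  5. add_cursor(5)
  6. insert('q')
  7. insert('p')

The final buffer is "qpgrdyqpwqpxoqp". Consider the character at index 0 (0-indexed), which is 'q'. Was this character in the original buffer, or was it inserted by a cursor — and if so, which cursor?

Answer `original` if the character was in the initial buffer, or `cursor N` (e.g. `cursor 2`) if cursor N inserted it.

After op 1 (delete): buffer="grdywxo" (len 7), cursors c1@2 c2@7, authorship .......
After op 2 (move_right): buffer="grdywxo" (len 7), cursors c1@3 c2@7, authorship .......
After op 3 (move_right): buffer="grdywxo" (len 7), cursors c1@4 c2@7, authorship .......
After op 4 (add_cursor(0)): buffer="grdywxo" (len 7), cursors c3@0 c1@4 c2@7, authorship .......
After op 5 (add_cursor(5)): buffer="grdywxo" (len 7), cursors c3@0 c1@4 c4@5 c2@7, authorship .......
After op 6 (insert('q')): buffer="qgrdyqwqxoq" (len 11), cursors c3@1 c1@6 c4@8 c2@11, authorship 3....1.4..2
After op 7 (insert('p')): buffer="qpgrdyqpwqpxoqp" (len 15), cursors c3@2 c1@8 c4@11 c2@15, authorship 33....11.44..22
Authorship (.=original, N=cursor N): 3 3 . . . . 1 1 . 4 4 . . 2 2
Index 0: author = 3

Answer: cursor 3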